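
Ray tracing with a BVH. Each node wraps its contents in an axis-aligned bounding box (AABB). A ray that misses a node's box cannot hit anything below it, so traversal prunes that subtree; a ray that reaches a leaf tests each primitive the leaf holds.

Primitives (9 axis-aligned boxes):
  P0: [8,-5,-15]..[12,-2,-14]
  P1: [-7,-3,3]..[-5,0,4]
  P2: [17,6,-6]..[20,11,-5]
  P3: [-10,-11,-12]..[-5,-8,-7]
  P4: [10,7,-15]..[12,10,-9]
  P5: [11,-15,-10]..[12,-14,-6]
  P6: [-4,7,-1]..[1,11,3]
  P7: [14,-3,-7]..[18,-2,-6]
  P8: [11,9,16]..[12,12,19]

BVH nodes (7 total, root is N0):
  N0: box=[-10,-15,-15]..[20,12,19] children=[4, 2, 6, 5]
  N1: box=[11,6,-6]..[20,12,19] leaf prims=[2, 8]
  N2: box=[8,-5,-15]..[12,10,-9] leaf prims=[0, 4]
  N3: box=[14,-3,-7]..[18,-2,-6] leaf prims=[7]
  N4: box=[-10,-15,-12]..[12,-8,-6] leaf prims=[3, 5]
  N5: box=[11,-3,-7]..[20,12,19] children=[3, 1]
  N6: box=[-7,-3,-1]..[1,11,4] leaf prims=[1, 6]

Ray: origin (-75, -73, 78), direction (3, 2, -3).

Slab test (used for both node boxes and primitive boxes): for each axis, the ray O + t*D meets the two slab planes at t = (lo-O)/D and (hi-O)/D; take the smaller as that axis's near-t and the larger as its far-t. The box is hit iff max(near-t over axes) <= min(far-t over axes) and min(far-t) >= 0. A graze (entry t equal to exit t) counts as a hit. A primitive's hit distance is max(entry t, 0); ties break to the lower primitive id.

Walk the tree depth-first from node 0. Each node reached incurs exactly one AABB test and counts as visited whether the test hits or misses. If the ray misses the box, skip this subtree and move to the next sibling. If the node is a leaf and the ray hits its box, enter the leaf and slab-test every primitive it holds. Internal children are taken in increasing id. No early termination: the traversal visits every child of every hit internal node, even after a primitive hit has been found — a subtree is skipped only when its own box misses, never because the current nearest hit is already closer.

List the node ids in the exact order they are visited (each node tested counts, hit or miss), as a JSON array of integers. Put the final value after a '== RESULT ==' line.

Traverse from the root:
N0 x:[65/3,95/3] y:[29,85/2] z:[59/3,31] -> hit [29,31], descend [2, 4, 5, 6]
  N2 x:[83/3,29] y:[34,83/2] z:[29,31] -> miss, prune
  N4 x:[65/3,29] y:[29,65/2] z:[28,30] -> hit [29,29] leaf, test {P3(miss), P5@t=29}
  N5 x:[86/3,95/3] y:[35,85/2] z:[59/3,85/3] -> miss, prune
  N6 x:[68/3,76/3] y:[35,42] z:[74/3,79/3] -> miss, prune

Summary -> nodes [0, 2, 4, 5, 6]; box-tests=5; leaf-entries=1; first=P5

== RESULT ==
[0, 2, 4, 5, 6]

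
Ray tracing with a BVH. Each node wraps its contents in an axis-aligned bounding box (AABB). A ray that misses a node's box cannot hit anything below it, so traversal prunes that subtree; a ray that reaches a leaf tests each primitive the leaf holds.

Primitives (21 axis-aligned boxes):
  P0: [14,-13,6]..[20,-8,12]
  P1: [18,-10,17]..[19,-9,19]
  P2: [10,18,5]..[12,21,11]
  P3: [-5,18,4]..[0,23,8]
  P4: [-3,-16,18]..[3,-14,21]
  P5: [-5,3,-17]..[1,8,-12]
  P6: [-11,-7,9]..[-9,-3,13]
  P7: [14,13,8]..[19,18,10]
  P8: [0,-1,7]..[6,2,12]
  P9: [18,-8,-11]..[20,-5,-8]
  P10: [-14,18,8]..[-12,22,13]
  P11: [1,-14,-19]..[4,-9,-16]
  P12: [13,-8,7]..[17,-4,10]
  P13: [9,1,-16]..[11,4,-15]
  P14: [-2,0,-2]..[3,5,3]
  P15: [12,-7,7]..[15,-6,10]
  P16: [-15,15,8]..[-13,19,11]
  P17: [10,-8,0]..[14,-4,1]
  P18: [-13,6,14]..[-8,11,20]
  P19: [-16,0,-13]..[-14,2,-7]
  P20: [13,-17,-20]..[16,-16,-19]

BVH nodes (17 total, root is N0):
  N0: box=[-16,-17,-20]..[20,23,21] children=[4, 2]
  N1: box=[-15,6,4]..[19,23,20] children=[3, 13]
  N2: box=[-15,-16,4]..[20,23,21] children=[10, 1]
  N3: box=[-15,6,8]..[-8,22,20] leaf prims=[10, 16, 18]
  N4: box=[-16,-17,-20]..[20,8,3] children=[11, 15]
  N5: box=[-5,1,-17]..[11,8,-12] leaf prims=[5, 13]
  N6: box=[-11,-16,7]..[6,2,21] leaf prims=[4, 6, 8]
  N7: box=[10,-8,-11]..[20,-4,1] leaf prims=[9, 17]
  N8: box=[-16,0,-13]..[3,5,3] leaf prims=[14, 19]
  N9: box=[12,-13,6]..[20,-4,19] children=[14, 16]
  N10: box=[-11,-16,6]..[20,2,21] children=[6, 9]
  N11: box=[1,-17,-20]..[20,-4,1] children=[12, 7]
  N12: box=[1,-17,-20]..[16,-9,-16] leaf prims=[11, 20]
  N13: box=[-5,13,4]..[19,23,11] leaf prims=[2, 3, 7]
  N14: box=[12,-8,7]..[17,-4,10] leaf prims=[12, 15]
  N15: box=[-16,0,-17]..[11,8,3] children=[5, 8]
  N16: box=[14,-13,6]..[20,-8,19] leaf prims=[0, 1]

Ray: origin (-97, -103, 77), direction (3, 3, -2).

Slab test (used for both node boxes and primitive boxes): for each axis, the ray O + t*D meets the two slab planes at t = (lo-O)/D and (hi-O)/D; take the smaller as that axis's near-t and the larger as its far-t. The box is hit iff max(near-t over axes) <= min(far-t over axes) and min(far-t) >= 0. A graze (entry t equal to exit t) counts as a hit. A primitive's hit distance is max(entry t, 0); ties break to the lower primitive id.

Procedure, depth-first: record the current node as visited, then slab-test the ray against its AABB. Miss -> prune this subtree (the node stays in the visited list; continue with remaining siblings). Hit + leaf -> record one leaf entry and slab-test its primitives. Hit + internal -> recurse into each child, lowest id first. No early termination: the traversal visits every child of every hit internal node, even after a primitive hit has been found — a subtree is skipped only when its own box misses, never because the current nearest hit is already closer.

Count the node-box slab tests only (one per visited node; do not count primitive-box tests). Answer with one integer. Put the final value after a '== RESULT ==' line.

Traverse from the root:
N0 x:[27,39] y:[86/3,42] z:[28,97/2] -> hit [86/3,39], descend [2, 4]
  N2 x:[82/3,39] y:[29,42] z:[28,73/2] -> hit [29,73/2], descend [1, 10]
    N1 x:[82/3,116/3] y:[109/3,42] z:[57/2,73/2] -> hit [109/3,73/2], descend [3, 13]
      N3 x:[82/3,89/3] y:[109/3,125/3] z:[57/2,69/2] -> miss, prune
      N13 x:[92/3,116/3] y:[116/3,42] z:[33,73/2] -> miss, prune
    N10 x:[86/3,39] y:[29,35] z:[28,71/2] -> hit [29,35], descend [6, 9]
      N6 x:[86/3,103/3] y:[29,35] z:[28,35] -> hit [29,103/3] leaf, test {P4(miss), P6(miss), P8@t=34}
      N9 x:[109/3,39] y:[30,33] z:[29,71/2] -> miss, prune
  N4 x:[27,39] y:[86/3,37] z:[37,97/2] -> hit [37,37], descend [11, 15]
    N11 x:[98/3,39] y:[86/3,33] z:[38,97/2] -> miss, prune
    N15 x:[27,36] y:[103/3,37] z:[37,47] -> miss, prune

order=[0, 2, 1, 3, 13, 10, 6, 9, 4, 11, 15]  |boxes|=11  |leaves|=1  hit=P8

== RESULT ==
11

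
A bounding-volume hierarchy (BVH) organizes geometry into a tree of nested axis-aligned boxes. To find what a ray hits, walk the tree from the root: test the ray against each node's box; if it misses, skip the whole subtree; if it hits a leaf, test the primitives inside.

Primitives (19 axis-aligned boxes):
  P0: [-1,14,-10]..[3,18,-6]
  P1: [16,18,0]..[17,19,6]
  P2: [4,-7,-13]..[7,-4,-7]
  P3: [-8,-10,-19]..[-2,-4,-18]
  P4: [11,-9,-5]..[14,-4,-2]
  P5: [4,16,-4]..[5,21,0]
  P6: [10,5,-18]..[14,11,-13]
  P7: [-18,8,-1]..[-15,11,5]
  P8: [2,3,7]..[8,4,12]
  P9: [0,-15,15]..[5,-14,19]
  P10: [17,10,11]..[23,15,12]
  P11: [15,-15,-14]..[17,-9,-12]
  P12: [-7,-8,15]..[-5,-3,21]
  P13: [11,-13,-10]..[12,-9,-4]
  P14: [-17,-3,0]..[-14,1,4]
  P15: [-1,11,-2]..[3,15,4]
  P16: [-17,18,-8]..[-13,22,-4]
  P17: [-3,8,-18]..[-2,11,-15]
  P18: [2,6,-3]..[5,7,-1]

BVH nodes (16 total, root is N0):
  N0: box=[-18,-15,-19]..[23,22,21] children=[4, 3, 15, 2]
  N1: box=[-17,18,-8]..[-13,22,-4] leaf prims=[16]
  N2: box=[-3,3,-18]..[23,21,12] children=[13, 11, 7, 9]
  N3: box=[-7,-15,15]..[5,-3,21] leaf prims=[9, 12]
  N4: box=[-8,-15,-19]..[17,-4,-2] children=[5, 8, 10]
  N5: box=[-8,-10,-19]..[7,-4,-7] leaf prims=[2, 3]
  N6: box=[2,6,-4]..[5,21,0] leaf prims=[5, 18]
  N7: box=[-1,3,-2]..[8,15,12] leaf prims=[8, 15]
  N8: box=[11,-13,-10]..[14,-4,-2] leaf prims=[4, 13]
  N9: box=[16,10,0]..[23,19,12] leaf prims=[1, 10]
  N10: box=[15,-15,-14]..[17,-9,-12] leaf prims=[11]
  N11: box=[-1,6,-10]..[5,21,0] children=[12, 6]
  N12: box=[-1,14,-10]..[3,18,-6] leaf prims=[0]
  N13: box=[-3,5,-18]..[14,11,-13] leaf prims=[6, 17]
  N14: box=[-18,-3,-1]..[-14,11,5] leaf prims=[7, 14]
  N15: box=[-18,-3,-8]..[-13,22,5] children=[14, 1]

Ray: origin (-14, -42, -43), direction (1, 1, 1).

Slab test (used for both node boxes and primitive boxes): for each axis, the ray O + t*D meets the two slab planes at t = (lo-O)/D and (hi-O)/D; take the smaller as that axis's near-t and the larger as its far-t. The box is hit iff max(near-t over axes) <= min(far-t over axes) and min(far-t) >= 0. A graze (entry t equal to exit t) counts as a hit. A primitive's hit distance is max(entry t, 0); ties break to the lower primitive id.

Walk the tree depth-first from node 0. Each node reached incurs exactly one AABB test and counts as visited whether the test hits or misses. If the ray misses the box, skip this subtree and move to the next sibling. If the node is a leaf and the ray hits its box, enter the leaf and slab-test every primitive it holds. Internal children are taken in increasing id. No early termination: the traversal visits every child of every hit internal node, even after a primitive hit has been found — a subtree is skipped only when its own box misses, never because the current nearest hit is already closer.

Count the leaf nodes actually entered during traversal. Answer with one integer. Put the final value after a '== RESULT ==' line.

Traverse from the root:
N0 x:[-4,37] y:[27,64] z:[24,64] -> hit [27,37], descend [2, 3, 4, 15]
  N2 x:[11,37] y:[45,63] z:[25,55] -> miss, prune
  N3 x:[7,19] y:[27,39] z:[58,64] -> miss, prune
  N4 x:[6,31] y:[27,38] z:[24,41] -> hit [27,31], descend [5, 8, 10]
    N5 x:[6,21] y:[32,38] z:[24,36] -> miss, prune
    N8 x:[25,28] y:[29,38] z:[33,41] -> miss, prune
    N10 x:[29,31] y:[27,33] z:[29,31] -> hit [29,31] leaf, test {P11@t=29}
  N15 x:[-4,1] y:[39,64] z:[35,48] -> miss, prune

8 AABB tests over nodes [0, 2, 3, 4, 5, 8, 10, 15]; 1 leaf entered; closest P11.

== RESULT ==
1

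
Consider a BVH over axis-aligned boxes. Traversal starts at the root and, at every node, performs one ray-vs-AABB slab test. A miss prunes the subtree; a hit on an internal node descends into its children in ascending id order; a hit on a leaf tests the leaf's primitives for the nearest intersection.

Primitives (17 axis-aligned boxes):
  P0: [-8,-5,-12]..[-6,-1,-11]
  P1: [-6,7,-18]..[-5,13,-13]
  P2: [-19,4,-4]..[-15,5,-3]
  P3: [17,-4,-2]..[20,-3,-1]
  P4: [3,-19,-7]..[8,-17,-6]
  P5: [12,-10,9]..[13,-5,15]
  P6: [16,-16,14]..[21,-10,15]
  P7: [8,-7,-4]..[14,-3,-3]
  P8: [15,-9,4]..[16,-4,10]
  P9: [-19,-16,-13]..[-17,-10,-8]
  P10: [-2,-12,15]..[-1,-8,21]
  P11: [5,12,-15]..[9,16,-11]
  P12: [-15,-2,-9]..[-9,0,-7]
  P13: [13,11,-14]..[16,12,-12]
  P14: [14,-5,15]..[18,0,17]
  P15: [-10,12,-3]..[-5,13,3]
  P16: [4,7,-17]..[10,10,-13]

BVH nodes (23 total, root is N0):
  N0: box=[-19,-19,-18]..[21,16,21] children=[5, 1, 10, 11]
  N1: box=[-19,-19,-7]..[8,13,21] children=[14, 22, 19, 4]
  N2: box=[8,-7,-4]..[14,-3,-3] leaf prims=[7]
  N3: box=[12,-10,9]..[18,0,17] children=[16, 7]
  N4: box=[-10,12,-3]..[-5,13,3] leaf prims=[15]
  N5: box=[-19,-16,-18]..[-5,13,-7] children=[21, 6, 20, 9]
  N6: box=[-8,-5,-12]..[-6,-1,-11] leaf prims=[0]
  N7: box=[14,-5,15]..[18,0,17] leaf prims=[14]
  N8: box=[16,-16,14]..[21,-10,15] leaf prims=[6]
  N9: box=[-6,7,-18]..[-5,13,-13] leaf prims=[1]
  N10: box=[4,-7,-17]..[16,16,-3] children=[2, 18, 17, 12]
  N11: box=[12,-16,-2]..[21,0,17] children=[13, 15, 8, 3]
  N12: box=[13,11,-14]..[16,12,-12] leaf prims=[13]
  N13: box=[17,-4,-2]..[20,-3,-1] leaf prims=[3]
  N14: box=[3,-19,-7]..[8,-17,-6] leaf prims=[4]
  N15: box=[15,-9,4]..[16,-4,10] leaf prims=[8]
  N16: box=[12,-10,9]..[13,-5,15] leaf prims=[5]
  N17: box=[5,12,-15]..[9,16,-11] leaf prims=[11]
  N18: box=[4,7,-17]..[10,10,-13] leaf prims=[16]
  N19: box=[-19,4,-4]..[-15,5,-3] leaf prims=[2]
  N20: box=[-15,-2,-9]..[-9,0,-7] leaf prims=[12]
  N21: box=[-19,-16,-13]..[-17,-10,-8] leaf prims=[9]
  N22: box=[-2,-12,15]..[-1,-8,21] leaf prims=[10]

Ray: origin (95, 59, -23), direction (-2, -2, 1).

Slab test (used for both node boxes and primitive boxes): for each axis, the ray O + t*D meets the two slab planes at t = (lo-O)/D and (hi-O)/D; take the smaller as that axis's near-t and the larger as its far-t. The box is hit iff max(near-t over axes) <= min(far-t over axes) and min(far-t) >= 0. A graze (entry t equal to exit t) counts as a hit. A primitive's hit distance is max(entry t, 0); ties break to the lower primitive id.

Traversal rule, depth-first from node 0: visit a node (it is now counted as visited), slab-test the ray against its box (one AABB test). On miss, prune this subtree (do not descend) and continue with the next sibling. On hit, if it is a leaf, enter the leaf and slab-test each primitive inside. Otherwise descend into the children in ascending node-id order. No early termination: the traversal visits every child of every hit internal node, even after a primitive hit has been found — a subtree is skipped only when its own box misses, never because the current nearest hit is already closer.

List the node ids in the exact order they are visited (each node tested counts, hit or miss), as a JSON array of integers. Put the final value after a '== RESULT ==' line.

Traverse from the root:
N0 x:[37,57] y:[43/2,39] z:[5,44] -> hit [37,39], descend [1, 5, 10, 11]
  N1 x:[87/2,57] y:[23,39] z:[16,44] -> miss, prune
  N5 x:[50,57] y:[23,75/2] z:[5,16] -> miss, prune
  N10 x:[79/2,91/2] y:[43/2,33] z:[6,20] -> miss, prune
  N11 x:[37,83/2] y:[59/2,75/2] z:[21,40] -> hit [37,75/2], descend [3, 8, 13, 15]
    N3 x:[77/2,83/2] y:[59/2,69/2] z:[32,40] -> miss, prune
    N8 x:[37,79/2] y:[69/2,75/2] z:[37,38] -> hit [37,75/2] leaf, test {P6@t=37}
    N13 x:[75/2,39] y:[31,63/2] z:[21,22] -> miss, prune
    N15 x:[79/2,40] y:[63/2,34] z:[27,33] -> miss, prune

order=[0, 1, 5, 10, 11, 3, 8, 13, 15]  |boxes|=9  |leaves|=1  hit=P6

== RESULT ==
[0, 1, 5, 10, 11, 3, 8, 13, 15]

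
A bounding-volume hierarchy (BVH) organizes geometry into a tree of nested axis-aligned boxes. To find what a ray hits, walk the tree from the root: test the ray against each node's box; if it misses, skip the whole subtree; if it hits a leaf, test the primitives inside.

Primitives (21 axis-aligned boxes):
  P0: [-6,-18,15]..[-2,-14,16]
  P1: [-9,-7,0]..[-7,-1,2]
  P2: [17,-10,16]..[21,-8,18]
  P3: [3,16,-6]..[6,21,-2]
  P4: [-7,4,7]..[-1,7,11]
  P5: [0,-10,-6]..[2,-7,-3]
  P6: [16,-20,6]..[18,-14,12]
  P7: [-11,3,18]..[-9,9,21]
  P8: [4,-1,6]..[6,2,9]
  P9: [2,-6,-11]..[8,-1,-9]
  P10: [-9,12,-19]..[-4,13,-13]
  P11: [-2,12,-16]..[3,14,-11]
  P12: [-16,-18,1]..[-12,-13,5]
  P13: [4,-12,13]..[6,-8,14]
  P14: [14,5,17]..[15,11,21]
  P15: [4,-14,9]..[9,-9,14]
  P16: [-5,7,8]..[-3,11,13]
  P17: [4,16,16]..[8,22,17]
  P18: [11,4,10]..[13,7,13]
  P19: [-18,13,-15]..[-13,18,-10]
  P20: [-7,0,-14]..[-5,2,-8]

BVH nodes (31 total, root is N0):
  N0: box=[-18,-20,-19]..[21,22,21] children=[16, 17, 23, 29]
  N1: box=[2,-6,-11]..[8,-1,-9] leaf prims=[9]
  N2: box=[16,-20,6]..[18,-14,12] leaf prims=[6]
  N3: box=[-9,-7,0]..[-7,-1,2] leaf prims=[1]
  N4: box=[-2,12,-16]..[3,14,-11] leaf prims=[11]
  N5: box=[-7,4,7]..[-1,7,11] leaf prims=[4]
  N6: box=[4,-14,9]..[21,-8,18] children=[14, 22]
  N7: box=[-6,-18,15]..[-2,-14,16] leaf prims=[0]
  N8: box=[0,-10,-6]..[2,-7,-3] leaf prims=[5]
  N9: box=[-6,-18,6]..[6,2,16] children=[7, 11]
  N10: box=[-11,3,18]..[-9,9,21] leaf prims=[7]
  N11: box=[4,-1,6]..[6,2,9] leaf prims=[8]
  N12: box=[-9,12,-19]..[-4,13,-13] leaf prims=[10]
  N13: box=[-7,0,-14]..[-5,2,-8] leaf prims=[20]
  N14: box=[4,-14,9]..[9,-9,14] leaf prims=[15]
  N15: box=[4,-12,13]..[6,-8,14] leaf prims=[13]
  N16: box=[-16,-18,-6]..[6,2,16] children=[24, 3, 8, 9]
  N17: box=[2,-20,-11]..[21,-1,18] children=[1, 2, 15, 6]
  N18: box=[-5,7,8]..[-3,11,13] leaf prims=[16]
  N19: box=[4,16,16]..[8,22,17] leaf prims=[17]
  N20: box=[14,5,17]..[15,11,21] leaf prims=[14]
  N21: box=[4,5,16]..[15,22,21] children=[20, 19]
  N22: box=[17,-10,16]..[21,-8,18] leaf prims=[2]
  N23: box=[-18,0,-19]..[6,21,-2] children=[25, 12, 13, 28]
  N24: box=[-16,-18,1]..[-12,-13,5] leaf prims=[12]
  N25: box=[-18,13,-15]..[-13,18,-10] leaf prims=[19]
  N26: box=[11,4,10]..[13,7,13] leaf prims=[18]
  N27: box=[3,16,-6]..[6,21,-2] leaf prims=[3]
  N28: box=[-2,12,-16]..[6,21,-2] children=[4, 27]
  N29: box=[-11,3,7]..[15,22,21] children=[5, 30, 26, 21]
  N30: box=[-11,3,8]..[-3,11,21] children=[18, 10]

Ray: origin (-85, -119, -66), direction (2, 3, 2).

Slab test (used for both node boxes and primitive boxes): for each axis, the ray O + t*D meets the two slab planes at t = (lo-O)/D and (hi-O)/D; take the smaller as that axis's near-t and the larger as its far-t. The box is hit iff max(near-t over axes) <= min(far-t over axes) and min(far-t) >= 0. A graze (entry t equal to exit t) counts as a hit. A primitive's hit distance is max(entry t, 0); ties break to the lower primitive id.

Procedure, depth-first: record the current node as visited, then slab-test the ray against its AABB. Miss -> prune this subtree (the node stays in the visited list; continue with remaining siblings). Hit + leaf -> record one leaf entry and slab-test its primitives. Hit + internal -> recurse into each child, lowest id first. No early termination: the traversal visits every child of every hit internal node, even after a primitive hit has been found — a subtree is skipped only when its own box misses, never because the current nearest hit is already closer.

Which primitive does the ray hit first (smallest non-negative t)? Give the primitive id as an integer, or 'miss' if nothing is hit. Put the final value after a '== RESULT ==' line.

Walk:
N0 x:[67/2,53] y:[33,47] z:[47/2,87/2] -> hit [67/2,87/2], descend [16, 17, 23, 29]
  N16 x:[69/2,91/2] y:[101/3,121/3] z:[30,41] -> hit [69/2,121/3], descend [3, 8, 9, 24]
    N3 x:[38,39] y:[112/3,118/3] z:[33,34] -> miss, prune
    N8 x:[85/2,87/2] y:[109/3,112/3] z:[30,63/2] -> miss, prune
    N9 x:[79/2,91/2] y:[101/3,121/3] z:[36,41] -> hit [79/2,121/3], descend [7, 11]
      N7 x:[79/2,83/2] y:[101/3,35] z:[81/2,41] -> miss, prune
      N11 x:[89/2,91/2] y:[118/3,121/3] z:[36,75/2] -> miss, prune
    N24 x:[69/2,73/2] y:[101/3,106/3] z:[67/2,71/2] -> hit [69/2,106/3] leaf, test {P12@t=69/2}
  N17 x:[87/2,53] y:[33,118/3] z:[55/2,42] -> miss, prune
  N23 x:[67/2,91/2] y:[119/3,140/3] z:[47/2,32] -> miss, prune
  N29 x:[37,50] y:[122/3,47] z:[73/2,87/2] -> hit [122/3,87/2], descend [5, 21, 26, 30]
    N5 x:[39,42] y:[41,42] z:[73/2,77/2] -> miss, prune
    N21 x:[89/2,50] y:[124/3,47] z:[41,87/2] -> miss, prune
    N26 x:[48,49] y:[41,42] z:[38,79/2] -> miss, prune
    N30 x:[37,41] y:[122/3,130/3] z:[37,87/2] -> hit [122/3,41], descend [10, 18]
      N10 x:[37,38] y:[122/3,128/3] z:[42,87/2] -> miss, prune
      N18 x:[40,41] y:[42,130/3] z:[37,79/2] -> miss, prune

order=[0, 16, 3, 8, 9, 7, 11, 24, 17, 23, 29, 5, 21, 26, 30, 10, 18]  |boxes|=17  |leaves|=1  hit=P12

== RESULT ==
12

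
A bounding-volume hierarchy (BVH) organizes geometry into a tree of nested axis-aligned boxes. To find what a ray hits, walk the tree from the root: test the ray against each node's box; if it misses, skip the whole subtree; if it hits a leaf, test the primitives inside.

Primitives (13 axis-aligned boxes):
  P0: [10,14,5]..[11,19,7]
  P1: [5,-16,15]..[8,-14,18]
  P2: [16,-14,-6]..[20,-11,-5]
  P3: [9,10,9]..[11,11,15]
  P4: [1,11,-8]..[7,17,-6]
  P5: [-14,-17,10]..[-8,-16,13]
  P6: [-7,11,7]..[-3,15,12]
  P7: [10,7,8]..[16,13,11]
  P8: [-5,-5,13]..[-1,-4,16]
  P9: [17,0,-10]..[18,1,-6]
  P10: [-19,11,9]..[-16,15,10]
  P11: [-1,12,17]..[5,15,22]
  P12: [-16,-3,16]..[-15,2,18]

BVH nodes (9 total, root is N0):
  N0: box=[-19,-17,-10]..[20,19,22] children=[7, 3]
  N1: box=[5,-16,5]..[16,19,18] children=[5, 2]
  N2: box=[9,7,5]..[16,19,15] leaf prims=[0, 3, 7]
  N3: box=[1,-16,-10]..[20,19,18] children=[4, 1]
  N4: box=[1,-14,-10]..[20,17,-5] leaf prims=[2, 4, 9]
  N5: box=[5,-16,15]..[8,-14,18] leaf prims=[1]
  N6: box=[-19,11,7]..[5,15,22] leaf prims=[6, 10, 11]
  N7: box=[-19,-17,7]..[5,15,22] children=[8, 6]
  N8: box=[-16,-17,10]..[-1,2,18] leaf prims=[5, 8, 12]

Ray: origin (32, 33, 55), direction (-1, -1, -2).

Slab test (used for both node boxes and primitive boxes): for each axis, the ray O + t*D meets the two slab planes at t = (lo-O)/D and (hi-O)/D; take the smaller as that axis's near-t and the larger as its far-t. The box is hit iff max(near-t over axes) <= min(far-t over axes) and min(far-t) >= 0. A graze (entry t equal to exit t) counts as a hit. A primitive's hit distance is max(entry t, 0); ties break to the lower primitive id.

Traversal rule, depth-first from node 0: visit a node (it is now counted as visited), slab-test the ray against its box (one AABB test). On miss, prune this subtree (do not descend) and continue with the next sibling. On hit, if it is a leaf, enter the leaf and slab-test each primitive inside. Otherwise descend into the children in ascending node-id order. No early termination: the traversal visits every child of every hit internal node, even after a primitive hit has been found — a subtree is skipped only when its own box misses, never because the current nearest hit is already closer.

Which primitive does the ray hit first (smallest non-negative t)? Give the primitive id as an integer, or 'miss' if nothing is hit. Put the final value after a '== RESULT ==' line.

Traverse from the root:
N0 x:[12,51] y:[14,50] z:[33/2,65/2] -> hit [33/2,65/2], descend [3, 7]
  N3 x:[12,31] y:[14,49] z:[37/2,65/2] -> hit [37/2,31], descend [1, 4]
    N1 x:[16,27] y:[14,49] z:[37/2,25] -> hit [37/2,25], descend [2, 5]
      N2 x:[16,23] y:[14,26] z:[20,25] -> hit [20,23] leaf, test {P0(miss), P3@t=22, P7@t=22}
      N5 x:[24,27] y:[47,49] z:[37/2,20] -> miss, prune
    N4 x:[12,31] y:[16,47] z:[30,65/2] -> hit [30,31] leaf, test {P2(miss), P4(miss), P9(miss)}
  N7 x:[27,51] y:[18,50] z:[33/2,24] -> miss, prune

Summary -> nodes [0, 3, 1, 2, 5, 4, 7]; box-tests=7; leaf-entries=2; first=P3

== RESULT ==
3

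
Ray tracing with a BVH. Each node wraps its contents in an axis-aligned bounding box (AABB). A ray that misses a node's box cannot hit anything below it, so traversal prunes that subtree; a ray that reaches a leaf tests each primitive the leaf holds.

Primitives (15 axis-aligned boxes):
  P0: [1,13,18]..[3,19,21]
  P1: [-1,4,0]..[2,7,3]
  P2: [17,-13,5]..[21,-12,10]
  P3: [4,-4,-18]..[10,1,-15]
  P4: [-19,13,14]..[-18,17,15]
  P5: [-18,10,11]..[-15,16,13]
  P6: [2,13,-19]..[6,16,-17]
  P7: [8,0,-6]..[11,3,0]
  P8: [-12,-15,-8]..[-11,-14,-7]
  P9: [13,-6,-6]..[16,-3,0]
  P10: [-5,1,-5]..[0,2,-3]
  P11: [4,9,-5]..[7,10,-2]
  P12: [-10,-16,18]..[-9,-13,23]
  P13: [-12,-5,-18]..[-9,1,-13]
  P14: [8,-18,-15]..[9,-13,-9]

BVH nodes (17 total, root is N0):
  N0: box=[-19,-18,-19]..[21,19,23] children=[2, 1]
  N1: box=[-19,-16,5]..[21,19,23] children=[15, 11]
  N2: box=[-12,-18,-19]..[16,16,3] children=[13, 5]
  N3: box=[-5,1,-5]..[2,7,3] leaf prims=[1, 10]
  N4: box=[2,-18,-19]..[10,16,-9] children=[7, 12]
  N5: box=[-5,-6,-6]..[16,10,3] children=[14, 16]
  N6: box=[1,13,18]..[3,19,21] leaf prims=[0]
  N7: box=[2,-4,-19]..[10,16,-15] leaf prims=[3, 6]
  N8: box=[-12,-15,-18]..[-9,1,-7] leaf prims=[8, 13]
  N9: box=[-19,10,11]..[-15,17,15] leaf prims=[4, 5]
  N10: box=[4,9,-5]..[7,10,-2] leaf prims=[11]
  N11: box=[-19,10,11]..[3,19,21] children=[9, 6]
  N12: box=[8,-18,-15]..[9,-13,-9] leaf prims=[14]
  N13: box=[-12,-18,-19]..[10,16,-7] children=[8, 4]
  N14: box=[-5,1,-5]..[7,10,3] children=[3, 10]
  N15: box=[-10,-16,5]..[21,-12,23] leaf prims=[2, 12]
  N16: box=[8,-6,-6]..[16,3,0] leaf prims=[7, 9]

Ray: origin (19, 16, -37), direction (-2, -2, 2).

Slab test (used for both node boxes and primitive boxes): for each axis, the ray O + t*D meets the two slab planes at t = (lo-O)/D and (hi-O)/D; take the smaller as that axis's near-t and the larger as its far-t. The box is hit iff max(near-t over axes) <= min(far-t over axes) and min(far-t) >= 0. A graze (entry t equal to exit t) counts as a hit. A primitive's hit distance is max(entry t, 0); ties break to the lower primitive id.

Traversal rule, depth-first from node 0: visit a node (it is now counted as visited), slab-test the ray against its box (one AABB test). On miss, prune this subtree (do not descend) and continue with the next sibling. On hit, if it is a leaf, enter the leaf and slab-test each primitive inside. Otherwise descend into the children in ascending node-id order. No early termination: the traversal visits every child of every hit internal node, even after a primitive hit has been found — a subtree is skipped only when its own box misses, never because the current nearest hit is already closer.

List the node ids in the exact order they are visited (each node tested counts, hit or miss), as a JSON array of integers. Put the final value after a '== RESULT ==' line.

Traverse from the root:
N0 x:[-1,19] y:[-3/2,17] z:[9,30] -> hit [9,17], descend [1, 2]
  N1 x:[-1,19] y:[-3/2,16] z:[21,30] -> miss, prune
  N2 x:[3/2,31/2] y:[0,17] z:[9,20] -> hit [9,31/2], descend [5, 13]
    N5 x:[3/2,12] y:[3,11] z:[31/2,20] -> miss, prune
    N13 x:[9/2,31/2] y:[0,17] z:[9,15] -> hit [9,15], descend [4, 8]
      N4 x:[9/2,17/2] y:[0,17] z:[9,14] -> miss, prune
      N8 x:[14,31/2] y:[15/2,31/2] z:[19/2,15] -> hit [14,15] leaf, test {P8@t=15, P13(miss)}

Summary -> nodes [0, 1, 2, 5, 13, 4, 8]; box-tests=7; leaf-entries=1; first=P8

== RESULT ==
[0, 1, 2, 5, 13, 4, 8]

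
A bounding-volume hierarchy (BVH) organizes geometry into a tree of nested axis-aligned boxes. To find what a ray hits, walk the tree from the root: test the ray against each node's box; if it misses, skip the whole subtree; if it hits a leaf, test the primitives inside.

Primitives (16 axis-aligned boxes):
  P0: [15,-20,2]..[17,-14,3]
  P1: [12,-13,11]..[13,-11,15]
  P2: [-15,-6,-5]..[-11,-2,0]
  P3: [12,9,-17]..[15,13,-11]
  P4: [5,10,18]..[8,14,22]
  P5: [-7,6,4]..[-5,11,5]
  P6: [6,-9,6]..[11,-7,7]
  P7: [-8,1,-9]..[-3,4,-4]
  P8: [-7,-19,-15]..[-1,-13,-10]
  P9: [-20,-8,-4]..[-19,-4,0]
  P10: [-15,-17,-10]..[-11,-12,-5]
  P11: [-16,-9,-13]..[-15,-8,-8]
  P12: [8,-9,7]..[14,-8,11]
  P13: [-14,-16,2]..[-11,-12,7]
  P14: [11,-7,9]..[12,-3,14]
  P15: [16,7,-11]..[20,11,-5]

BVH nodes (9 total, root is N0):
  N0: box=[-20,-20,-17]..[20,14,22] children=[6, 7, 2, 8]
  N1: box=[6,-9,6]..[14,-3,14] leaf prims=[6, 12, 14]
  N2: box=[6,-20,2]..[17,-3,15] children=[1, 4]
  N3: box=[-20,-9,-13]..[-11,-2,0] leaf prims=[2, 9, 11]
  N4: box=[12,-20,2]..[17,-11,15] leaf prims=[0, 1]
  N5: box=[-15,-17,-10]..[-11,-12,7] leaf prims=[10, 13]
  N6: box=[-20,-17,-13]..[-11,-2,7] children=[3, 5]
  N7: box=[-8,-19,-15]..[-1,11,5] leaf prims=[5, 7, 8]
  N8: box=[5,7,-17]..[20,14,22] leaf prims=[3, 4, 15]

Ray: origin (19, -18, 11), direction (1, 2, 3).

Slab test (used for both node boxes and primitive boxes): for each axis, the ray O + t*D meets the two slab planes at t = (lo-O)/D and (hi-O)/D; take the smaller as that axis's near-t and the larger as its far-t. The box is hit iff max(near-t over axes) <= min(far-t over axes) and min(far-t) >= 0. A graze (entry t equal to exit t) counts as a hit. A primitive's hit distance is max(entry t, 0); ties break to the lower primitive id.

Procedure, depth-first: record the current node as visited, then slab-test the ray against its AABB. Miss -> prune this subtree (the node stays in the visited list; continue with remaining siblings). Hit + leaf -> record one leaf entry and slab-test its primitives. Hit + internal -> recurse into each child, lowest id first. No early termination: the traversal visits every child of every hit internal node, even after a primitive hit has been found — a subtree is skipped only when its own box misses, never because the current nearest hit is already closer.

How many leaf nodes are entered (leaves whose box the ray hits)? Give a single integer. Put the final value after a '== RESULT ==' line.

Trace the traversal:
N0 x:[-39,1] y:[-1,16] z:[-28/3,11/3] -> hit [-1,1], descend [2, 6, 7, 8]
  N2 x:[-13,-2] y:[-1,15/2] z:[-3,4/3] -> miss, prune
  N6 x:[-39,-30] y:[1/2,8] z:[-8,-4/3] -> miss, prune
  N7 x:[-27,-20] y:[-1/2,29/2] z:[-26/3,-2] -> miss, prune
  N8 x:[-14,1] y:[25/2,16] z:[-28/3,11/3] -> miss, prune

Visited [0, 2, 6, 7, 8]. Tests: 5 box, 0 leaf. Nearest: miss.

== RESULT ==
0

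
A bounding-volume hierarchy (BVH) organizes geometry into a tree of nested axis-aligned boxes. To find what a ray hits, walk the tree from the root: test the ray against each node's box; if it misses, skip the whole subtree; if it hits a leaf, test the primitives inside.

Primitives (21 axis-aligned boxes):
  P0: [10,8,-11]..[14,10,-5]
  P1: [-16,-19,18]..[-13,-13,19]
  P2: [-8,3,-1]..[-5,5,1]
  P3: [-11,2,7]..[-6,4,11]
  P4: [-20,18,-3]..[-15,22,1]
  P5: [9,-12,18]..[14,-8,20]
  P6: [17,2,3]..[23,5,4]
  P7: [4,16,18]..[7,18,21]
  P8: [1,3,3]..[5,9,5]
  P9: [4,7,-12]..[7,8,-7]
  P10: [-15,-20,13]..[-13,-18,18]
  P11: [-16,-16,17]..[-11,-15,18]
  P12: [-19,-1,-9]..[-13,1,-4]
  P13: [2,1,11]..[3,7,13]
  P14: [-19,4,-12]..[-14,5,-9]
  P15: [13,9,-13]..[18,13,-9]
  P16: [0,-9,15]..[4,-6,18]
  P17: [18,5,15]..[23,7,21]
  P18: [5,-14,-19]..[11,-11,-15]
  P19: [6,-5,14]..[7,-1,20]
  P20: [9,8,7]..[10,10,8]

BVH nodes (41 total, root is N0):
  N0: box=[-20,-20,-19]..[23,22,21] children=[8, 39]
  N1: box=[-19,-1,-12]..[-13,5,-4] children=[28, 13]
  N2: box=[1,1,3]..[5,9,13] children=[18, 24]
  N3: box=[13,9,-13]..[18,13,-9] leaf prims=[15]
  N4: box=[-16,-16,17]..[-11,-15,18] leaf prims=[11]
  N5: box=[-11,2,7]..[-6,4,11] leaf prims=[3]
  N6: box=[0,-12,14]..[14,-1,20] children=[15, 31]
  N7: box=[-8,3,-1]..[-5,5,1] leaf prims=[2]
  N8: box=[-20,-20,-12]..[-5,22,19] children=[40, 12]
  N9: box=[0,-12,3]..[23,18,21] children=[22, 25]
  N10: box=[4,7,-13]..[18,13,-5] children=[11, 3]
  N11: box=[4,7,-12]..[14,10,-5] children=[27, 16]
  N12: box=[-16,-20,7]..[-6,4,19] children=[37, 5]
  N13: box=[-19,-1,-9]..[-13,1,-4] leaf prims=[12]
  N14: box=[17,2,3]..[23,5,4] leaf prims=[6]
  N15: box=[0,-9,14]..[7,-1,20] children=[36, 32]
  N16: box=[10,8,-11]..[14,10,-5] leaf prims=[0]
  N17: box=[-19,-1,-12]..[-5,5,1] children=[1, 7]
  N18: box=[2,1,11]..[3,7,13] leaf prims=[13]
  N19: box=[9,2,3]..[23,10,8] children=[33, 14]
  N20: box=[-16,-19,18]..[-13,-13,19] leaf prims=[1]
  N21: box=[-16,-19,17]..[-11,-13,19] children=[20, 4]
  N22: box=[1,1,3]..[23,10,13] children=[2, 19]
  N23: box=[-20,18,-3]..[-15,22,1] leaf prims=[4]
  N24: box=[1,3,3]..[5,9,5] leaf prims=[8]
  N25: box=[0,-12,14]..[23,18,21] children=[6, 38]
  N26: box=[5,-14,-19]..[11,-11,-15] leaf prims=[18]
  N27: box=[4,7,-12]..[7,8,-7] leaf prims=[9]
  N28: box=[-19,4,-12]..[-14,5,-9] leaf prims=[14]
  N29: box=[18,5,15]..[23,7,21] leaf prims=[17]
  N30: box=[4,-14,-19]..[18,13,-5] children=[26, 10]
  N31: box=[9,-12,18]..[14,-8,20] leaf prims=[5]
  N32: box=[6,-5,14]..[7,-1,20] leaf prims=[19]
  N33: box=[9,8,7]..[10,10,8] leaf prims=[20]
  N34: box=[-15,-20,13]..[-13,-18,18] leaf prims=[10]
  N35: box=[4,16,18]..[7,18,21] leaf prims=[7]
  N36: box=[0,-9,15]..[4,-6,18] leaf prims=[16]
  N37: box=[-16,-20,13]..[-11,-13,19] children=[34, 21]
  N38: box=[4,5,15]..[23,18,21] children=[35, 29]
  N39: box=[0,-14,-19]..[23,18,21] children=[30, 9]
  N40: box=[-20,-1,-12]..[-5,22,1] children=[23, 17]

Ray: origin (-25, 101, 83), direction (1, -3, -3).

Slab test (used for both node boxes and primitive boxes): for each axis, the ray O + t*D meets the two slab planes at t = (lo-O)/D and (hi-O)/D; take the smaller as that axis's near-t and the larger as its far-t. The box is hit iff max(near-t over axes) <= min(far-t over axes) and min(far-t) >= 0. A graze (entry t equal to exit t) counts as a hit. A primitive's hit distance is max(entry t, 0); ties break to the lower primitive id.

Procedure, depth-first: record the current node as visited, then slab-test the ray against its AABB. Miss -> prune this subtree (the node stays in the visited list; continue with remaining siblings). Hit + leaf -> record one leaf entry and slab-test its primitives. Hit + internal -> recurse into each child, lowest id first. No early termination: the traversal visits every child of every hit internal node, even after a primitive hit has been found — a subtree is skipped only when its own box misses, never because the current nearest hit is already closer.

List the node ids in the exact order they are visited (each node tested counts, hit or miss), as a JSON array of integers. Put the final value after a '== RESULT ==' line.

Trace the traversal:
N0 x:[5,48] y:[79/3,121/3] z:[62/3,34] -> hit [79/3,34], descend [8, 39]
  N8 x:[5,20] y:[79/3,121/3] z:[64/3,95/3] -> miss, prune
  N39 x:[25,48] y:[83/3,115/3] z:[62/3,34] -> hit [83/3,34], descend [9, 30]
    N9 x:[25,48] y:[83/3,113/3] z:[62/3,80/3] -> miss, prune
    N30 x:[29,43] y:[88/3,115/3] z:[88/3,34] -> hit [88/3,34], descend [10, 26]
      N10 x:[29,43] y:[88/3,94/3] z:[88/3,32] -> hit [88/3,94/3], descend [3, 11]
        N3 x:[38,43] y:[88/3,92/3] z:[92/3,32] -> miss, prune
        N11 x:[29,39] y:[91/3,94/3] z:[88/3,95/3] -> hit [91/3,94/3], descend [16, 27]
          N16 x:[35,39] y:[91/3,31] z:[88/3,94/3] -> miss, prune
          N27 x:[29,32] y:[31,94/3] z:[30,95/3] -> hit [31,94/3] leaf, test {P9@t=31}
      N26 x:[30,36] y:[112/3,115/3] z:[98/3,34] -> miss, prune

Summary -> nodes [0, 8, 39, 9, 30, 10, 3, 11, 16, 27, 26]; box-tests=11; leaf-entries=1; first=P9

== RESULT ==
[0, 8, 39, 9, 30, 10, 3, 11, 16, 27, 26]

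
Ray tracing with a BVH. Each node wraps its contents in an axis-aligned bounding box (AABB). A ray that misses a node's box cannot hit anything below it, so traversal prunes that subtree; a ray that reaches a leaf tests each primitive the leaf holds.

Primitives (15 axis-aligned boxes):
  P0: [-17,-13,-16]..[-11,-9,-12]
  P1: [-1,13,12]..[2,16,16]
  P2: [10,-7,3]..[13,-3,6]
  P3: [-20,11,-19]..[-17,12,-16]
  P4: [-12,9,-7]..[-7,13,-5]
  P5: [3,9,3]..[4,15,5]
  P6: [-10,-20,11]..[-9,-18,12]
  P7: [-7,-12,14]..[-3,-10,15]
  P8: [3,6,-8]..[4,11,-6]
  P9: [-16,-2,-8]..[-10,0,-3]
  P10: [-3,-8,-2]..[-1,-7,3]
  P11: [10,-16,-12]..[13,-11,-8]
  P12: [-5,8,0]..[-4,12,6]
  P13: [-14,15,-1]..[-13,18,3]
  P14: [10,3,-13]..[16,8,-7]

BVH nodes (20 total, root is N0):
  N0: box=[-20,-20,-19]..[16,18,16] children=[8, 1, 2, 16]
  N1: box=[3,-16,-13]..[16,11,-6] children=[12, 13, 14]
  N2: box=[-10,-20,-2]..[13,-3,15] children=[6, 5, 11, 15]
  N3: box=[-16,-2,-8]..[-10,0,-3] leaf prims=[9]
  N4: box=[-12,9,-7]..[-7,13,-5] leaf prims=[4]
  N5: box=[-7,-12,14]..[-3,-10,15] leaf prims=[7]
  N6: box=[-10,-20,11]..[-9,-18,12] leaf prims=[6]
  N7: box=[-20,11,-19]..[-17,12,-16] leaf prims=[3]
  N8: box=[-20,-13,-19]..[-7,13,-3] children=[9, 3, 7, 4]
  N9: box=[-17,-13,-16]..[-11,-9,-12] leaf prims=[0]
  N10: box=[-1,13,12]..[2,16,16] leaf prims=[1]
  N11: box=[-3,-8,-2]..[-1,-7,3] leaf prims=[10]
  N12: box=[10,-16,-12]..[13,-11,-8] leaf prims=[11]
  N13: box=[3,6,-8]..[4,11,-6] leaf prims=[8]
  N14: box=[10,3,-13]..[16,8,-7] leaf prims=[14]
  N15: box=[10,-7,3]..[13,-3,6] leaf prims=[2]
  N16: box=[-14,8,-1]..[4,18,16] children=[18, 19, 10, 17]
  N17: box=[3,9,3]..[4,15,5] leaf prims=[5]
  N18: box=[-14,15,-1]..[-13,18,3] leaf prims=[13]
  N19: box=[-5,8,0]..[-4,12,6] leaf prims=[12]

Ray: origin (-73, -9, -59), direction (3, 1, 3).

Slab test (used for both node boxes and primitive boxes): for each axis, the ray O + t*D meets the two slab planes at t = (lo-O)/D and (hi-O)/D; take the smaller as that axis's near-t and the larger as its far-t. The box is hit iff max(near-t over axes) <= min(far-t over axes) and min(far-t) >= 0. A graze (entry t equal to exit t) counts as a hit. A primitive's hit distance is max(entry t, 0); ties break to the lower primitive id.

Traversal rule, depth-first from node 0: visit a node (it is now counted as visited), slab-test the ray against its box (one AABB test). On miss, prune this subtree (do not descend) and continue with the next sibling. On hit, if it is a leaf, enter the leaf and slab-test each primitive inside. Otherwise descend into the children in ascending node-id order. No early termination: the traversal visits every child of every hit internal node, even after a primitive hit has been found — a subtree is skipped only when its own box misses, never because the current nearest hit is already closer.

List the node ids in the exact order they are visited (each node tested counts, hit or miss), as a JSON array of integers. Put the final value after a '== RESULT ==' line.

Traverse from the root:
N0 x:[53/3,89/3] y:[-11,27] z:[40/3,25] -> hit [53/3,25], descend [1, 2, 8, 16]
  N1 x:[76/3,89/3] y:[-7,20] z:[46/3,53/3] -> miss, prune
  N2 x:[21,86/3] y:[-11,6] z:[19,74/3] -> miss, prune
  N8 x:[53/3,22] y:[-4,22] z:[40/3,56/3] -> hit [53/3,56/3], descend [3, 4, 7, 9]
    N3 x:[19,21] y:[7,9] z:[17,56/3] -> miss, prune
    N4 x:[61/3,22] y:[18,22] z:[52/3,18] -> miss, prune
    N7 x:[53/3,56/3] y:[20,21] z:[40/3,43/3] -> miss, prune
    N9 x:[56/3,62/3] y:[-4,0] z:[43/3,47/3] -> miss, prune
  N16 x:[59/3,77/3] y:[17,27] z:[58/3,25] -> hit [59/3,25], descend [10, 17, 18, 19]
    N10 x:[24,25] y:[22,25] z:[71/3,25] -> hit [24,25] leaf, test {P1@t=24}
    N17 x:[76/3,77/3] y:[18,24] z:[62/3,64/3] -> miss, prune
    N18 x:[59/3,20] y:[24,27] z:[58/3,62/3] -> miss, prune
    N19 x:[68/3,23] y:[17,21] z:[59/3,65/3] -> miss, prune

13 AABB tests over nodes [0, 1, 2, 8, 3, 4, 7, 9, 16, 10, 17, 18, 19]; 1 leaf entered; closest P1.

== RESULT ==
[0, 1, 2, 8, 3, 4, 7, 9, 16, 10, 17, 18, 19]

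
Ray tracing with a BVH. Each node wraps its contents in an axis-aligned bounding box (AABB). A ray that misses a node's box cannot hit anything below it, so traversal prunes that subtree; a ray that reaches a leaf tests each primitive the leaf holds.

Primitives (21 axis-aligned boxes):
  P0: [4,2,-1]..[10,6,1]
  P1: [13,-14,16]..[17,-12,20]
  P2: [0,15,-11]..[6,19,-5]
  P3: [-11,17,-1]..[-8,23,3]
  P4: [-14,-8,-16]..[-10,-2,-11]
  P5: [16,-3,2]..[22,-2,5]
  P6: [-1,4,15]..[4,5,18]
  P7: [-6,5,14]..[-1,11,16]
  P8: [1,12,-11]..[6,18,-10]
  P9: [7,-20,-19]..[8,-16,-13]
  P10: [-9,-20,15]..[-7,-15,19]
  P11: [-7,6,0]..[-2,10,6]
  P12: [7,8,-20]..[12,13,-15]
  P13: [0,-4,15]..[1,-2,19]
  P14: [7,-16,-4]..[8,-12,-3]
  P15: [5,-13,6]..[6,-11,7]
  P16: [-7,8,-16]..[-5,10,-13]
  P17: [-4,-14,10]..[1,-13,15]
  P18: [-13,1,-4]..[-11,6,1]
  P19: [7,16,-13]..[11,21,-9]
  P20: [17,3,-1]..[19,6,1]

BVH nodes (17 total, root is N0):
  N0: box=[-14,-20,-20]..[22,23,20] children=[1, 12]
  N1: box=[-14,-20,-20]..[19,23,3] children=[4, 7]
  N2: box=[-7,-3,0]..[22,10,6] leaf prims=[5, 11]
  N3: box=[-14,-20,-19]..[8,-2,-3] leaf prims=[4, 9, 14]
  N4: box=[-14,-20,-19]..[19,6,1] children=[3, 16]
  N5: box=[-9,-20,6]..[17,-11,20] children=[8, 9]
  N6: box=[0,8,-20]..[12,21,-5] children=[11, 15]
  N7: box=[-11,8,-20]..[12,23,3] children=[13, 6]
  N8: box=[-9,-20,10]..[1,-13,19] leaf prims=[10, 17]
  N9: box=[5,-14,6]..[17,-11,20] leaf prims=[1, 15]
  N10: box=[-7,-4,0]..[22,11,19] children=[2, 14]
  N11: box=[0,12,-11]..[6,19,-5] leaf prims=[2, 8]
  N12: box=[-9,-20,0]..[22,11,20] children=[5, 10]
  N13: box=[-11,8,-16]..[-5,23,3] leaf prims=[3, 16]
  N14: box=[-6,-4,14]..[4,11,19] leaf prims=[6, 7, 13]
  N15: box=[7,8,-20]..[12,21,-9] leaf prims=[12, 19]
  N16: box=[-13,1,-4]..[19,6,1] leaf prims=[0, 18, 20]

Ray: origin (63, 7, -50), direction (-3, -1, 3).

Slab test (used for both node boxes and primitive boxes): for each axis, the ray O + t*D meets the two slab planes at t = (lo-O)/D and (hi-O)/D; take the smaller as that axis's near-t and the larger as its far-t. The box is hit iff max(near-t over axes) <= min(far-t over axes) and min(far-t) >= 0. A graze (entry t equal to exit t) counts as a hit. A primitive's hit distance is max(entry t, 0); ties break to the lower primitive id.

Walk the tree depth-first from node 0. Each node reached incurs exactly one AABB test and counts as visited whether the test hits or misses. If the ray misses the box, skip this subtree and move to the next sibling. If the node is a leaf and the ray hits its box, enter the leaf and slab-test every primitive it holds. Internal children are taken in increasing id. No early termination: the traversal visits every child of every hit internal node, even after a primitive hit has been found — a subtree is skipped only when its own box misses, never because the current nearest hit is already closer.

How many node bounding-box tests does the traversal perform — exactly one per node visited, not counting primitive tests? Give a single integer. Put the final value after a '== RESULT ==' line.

Walk:
N0 x:[41/3,77/3] y:[-16,27] z:[10,70/3] -> hit [41/3,70/3], descend [1, 12]
  N1 x:[44/3,77/3] y:[-16,27] z:[10,53/3] -> hit [44/3,53/3], descend [4, 7]
    N4 x:[44/3,77/3] y:[1,27] z:[31/3,17] -> hit [44/3,17], descend [3, 16]
      N3 x:[55/3,77/3] y:[9,27] z:[31/3,47/3] -> miss, prune
      N16 x:[44/3,76/3] y:[1,6] z:[46/3,17] -> miss, prune
    N7 x:[17,74/3] y:[-16,-1] z:[10,53/3] -> miss, prune
  N12 x:[41/3,24] y:[-4,27] z:[50/3,70/3] -> hit [50/3,70/3], descend [5, 10]
    N5 x:[46/3,24] y:[18,27] z:[56/3,70/3] -> hit [56/3,70/3], descend [8, 9]
      N8 x:[62/3,24] y:[20,27] z:[20,23] -> hit [62/3,23] leaf, test {P10(miss), P17@t=62/3}
      N9 x:[46/3,58/3] y:[18,21] z:[56/3,70/3] -> hit [56/3,58/3] leaf, test {P1(miss), P15@t=19}
    N10 x:[41/3,70/3] y:[-4,11] z:[50/3,23] -> miss, prune

11 AABB tests over nodes [0, 1, 4, 3, 16, 7, 12, 5, 8, 9, 10]; 2 leaves entered; closest P15.

== RESULT ==
11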